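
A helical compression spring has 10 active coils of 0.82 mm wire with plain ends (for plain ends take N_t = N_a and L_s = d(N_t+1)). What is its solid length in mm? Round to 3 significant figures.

9.02 mm

plain ends: N_t = N_a = 10
L_s = d·(N_t+1) = 0.82 × 11 = 9.02 mm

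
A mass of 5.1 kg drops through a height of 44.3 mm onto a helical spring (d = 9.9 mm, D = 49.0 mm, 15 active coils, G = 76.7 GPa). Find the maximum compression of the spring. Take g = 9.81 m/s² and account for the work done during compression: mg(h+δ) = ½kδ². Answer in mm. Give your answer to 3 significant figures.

10.2 mm

k = Gd⁴/(8D³N_a) = (76.7×10³)(9.9⁴)/(8·49.0³·15) = 52.188 N/mm
W = mg = 5.1 × 9.81 = 50.031 N
½kδ² − Wδ − Wh = 0 → δ = (W + √(W² + 2kWh))/k
δ = (50.031 + √(2503.1 + 231334))/52.188 = (50.031 + 483.57)/52.188 = 10.225 mm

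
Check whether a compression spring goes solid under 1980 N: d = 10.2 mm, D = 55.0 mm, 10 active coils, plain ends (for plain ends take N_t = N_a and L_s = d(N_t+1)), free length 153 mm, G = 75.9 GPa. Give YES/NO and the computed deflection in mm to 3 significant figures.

k = Gd⁴/(8D³N_a) = (75.9×10³)(10.2⁴)/(8·55.0³·10) = 61.725 N/mm
N_t = 10; L_s = 10.2·11 = 112.2 mm; δ_solid = L₀ − L_s = 153 − 112.2 = 40.8 mm
δ = F/k = 1980/61.725 = 32.078 mm
δ < δ_solid → spring does not go solid

NO, δ = 32.1 mm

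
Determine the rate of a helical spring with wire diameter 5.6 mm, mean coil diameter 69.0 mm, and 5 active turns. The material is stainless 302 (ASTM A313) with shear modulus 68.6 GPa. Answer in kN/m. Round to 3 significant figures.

5.13 kN/m

k = Gd⁴/(8D³N_a) = (68.6×10³ × 5.6⁴) / (8 × 69.0³ × 5)
  = 6.74646e+07 / 1.31404e+07 = 5.1342 N/mm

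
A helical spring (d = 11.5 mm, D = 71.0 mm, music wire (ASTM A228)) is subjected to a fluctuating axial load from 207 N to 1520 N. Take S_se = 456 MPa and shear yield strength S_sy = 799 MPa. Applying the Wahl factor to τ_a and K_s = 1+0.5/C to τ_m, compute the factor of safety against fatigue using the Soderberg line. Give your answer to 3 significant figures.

C = D/d = 71.0/11.5 = 6.1739; K_W = (4C−1)/(4C−4)+0.615/C = 1.2446; K_s = 1+0.5/C = 1.0810
F_a = (F_max−F_min)/2 = 656.5 N; F_m = (F_max+F_min)/2 = 863.5 N
τ_a = K_W·8F_aD/(πd³) = 1.2446 × 78.044 = 97.131 MPa
τ_m = K_s·8F_mD/(πd³) = 1.0810 × 102.65 = 110.97 MPa
Soderberg: 1/n_f = τ_a/S_se + τ_m/S_sy = 97.131/456 + 110.97/799 = 0.21301 + 0.13888 = 0.35189
n_f = 1/0.35189 = 2.842

2.84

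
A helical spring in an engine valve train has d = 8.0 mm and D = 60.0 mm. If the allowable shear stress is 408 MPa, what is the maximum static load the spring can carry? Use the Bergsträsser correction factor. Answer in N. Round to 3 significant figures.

C = D/d = 60.0/8.0 = 7.5000
K_B = (4C+2)/(4C−3) = 32.000/27.000 = 1.1852
τ_max = K·8FD/(πd³) → F_max = τ_allow·πd³/(8DK)
F_max = 408·π·8.0³/(8·60.0·1.1852) = 6.5627e+05/568.89 = 1153.6 N

1150 N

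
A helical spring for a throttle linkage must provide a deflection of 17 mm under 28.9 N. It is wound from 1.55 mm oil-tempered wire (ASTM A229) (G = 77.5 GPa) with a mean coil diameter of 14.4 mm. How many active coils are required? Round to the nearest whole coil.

Required rate k = F/δ = 28.9/17 = 1.7 N/mm
N_a = Gd⁴/(8D³k) = (77.5×10³ × 1.55⁴)/(8 × 14.4³ × 1.7)
    = 447330 / 40609.4 = 11.02 → 11 coils

11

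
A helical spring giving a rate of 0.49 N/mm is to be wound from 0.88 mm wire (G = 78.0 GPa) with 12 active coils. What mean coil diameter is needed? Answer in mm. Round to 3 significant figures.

D = (Gd⁴/(8N_a·k))^(1/3) = (78.0×10³·0.88⁴/(8·12·0.49))^(1/3)
  = (994.393)^(1/3) = 9.9813 mm

9.98 mm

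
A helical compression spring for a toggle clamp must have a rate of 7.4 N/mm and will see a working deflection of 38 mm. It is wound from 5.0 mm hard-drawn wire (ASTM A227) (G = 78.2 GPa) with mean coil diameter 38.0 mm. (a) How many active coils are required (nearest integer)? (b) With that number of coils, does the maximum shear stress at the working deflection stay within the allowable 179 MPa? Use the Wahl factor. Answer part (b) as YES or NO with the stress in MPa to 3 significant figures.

N_a = Gd⁴/(8D³k) = (78.2×10³)(5.0⁴)/(8·38.0³·7.4) = 15.05 → N_a = 15
Actual rate k = Gd⁴/(8D³·15) = 7.4226 N/mm
Working load F = kδ = 7.4226·38 = 282.06 N
C = 38.0/5.0 = 7.6000; K_W = (4C−1)/(4C−4)+0.615/C = 1.1946
τ_max = K_W·8FD/(πd³) = 1.1946·218.35 = 260.83 MPa
τ_max > 179 MPa → exceeds allowable

(a) 15 coils; (b) NO, τ_max = 261 MPa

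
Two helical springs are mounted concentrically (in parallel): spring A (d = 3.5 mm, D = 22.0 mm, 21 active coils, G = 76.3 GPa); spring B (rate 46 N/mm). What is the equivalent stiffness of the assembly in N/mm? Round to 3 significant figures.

52.4 N/mm

k_A = Gd⁴/(8D³N_a) = (76.3×10³)(3.5⁴)/(8·22.0³·21) = 6.4006 N/mm
Parallel: k_eq = 6.4006 + 46 = 52.401 N/mm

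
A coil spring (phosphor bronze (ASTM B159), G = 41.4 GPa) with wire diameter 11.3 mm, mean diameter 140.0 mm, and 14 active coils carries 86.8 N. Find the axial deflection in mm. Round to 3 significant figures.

39.5 mm

k = Gd⁴/(8D³N_a) = (41.4×10³)(11.3⁴)/(8·140.0³·14) = 2.1964 N/mm
δ = F/k = 86.8 / 2.1964 = 39.519 mm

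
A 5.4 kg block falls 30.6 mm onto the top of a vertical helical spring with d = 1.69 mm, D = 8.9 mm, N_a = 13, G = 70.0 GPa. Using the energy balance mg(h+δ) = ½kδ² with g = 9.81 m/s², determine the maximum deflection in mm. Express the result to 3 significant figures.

k = Gd⁴/(8D³N_a) = (70.0×10³)(1.69⁴)/(8·8.9³·13) = 7.7883 N/mm
W = mg = 5.4 × 9.81 = 52.974 N
½kδ² − Wδ − Wh = 0 → δ = (W + √(W² + 2kWh))/k
δ = (52.974 + √(2806.2 + 25249.7))/7.7883 = (52.974 + 167.5)/7.7883 = 28.308 mm

28.3 mm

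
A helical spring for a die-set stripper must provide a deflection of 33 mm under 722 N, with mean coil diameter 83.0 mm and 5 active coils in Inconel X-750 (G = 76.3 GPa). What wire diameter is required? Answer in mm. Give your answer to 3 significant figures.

Required rate k = F/δ = 722/33 = 21.879 N/mm
d = (8D³N_a·k / G)^(1/4) = (8·83.0³·5·21.879 / (76.3×10³))^0.25
  = (6558.3)^0.25 = 8.9991 mm

9.00 mm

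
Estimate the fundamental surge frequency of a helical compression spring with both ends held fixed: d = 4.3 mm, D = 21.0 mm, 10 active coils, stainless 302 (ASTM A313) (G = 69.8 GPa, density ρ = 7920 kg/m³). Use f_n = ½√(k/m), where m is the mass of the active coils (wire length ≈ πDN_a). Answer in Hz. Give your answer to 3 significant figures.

326 Hz

k = Gd⁴/(8D³N_a) = (69.8×10³)(4.3⁴)/(8·21.0³·10) = 32.209 N/mm = 32209 N/m
Wire length L = πDN_a = π·21.0·10 = 659.73 mm
m = ρ·(πd²/4)·L = 7920 × 14.522×10⁻⁶ m² × 0.65973 m = 0.075879 kg
f_n = ½√(k/m) = 0.5·√(32209/0.075879) = 0.5·√(4.2448e+05) = 325.76 Hz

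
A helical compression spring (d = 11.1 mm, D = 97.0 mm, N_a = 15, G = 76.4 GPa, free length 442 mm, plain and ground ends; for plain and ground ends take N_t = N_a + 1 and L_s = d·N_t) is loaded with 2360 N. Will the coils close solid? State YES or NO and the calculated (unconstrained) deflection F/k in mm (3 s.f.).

NO, δ = 223 mm

k = Gd⁴/(8D³N_a) = (76.4×10³)(11.1⁴)/(8·97.0³·15) = 10.59 N/mm
N_t = 16; L_s = 11.1·16 = 177.6 mm; δ_solid = L₀ − L_s = 442 − 177.6 = 264.4 mm
δ = F/k = 2360/10.59 = 222.86 mm
δ < δ_solid → spring does not go solid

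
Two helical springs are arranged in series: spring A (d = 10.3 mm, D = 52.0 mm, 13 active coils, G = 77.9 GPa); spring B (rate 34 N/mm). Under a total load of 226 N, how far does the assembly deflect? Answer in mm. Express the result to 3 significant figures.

k_A = Gd⁴/(8D³N_a) = (77.9×10³)(10.3⁴)/(8·52.0³·13) = 59.957 N/mm
Series: 1/k_eq = 1/59.957 + 1/34 = 0.04609; k_eq = 21.697 N/mm
δ = F/k_eq = 226/21.697 = 10.416 mm

10.4 mm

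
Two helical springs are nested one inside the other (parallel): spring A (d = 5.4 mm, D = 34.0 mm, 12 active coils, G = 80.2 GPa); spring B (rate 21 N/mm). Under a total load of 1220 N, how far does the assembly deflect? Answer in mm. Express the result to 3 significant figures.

31.2 mm

k_A = Gd⁴/(8D³N_a) = (80.2×10³)(5.4⁴)/(8·34.0³·12) = 18.073 N/mm
Parallel: k_eq = 18.073 + 21 = 39.073 N/mm
δ = F/k_eq = 1220/39.073 = 31.223 mm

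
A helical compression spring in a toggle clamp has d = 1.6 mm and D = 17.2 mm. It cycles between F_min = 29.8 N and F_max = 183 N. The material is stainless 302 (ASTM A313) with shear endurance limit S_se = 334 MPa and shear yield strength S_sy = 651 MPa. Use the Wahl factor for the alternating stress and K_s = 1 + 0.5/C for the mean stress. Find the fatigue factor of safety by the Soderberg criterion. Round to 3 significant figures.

C = D/d = 17.2/1.6 = 10.7500; K_W = (4C−1)/(4C−4)+0.615/C = 1.1341; K_s = 1+0.5/C = 1.0465
F_a = (F_max−F_min)/2 = 76.6 N; F_m = (F_max+F_min)/2 = 106.4 N
τ_a = K_W·8F_aD/(πd³) = 1.1341 × 819.1 = 928.97 MPa
τ_m = K_s·8F_mD/(πd³) = 1.0465 × 1137.8 = 1190.7 MPa
Soderberg: 1/n_f = τ_a/S_se + τ_m/S_sy = 928.97/334 + 1190.7/651 = 2.78134 + 1.82900 = 4.6103
n_f = 1/4.6103 = 0.2169

0.217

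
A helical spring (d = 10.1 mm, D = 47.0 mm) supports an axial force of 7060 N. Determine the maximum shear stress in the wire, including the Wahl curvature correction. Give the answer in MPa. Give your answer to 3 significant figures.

Spring index C = D/d = 47.0/10.1 = 4.6535
K_W = (4C−1)/(4C−4) + 0.615/C = 17.614/14.614 + 0.1322 = 1.3374
τ₀ = 8FD/(πd³) = 8·7060·47.0/(π·10.1³) = 2.65456e+06/3236.8 = 820.12 MPa
τ_max = K·τ₀ = 1.3374 × 820.12 = 1096.9 MPa

1100 MPa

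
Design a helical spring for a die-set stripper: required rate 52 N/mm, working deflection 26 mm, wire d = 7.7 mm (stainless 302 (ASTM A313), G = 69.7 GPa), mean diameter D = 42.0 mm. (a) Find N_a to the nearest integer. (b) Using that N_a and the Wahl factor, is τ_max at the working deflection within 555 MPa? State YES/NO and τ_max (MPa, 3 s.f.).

(a) 8 coils; (b) YES, τ_max = 403 MPa

N_a = Gd⁴/(8D³k) = (69.7×10³)(7.7⁴)/(8·42.0³·52) = 7.95 → N_a = 8
Actual rate k = Gd⁴/(8D³·8) = 51.673 N/mm
Working load F = kδ = 51.673·26 = 1343.5 N
C = 42.0/7.7 = 5.4545; K_W = (4C−1)/(4C−4)+0.615/C = 1.2811
τ_max = K_W·8FD/(πd³) = 1.2811·314.74 = 403.22 MPa
τ_max ≤ 555 MPa → acceptable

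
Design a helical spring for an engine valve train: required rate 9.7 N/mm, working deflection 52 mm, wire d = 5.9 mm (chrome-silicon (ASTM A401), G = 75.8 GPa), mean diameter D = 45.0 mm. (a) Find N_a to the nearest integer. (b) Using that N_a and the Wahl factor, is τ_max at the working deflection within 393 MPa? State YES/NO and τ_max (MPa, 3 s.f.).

(a) 13 coils; (b) YES, τ_max = 336 MPa

N_a = Gd⁴/(8D³k) = (75.8×10³)(5.9⁴)/(8·45.0³·9.7) = 12.99 → N_a = 13
Actual rate k = Gd⁴/(8D³·13) = 9.6918 N/mm
Working load F = kδ = 9.6918·52 = 503.98 N
C = 45.0/5.9 = 7.6271; K_W = (4C−1)/(4C−4)+0.615/C = 1.1938
τ_max = K_W·8FD/(πd³) = 1.1938·281.19 = 335.69 MPa
τ_max ≤ 393 MPa → acceptable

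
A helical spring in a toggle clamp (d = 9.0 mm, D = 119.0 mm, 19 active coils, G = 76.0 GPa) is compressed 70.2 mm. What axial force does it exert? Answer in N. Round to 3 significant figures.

k = Gd⁴/(8D³N_a) = (76.0×10³)(9.0⁴)/(8·119.0³·19) = 1.9467 N/mm
F = k·δ = 1.9467 × 70.2 = 136.66 N

137 N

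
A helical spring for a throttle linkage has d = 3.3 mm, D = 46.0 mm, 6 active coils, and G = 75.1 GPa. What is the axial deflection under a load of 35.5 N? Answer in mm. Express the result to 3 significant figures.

18.6 mm

k = Gd⁴/(8D³N_a) = (75.1×10³)(3.3⁴)/(8·46.0³·6) = 1.9063 N/mm
δ = F/k = 35.5 / 1.9063 = 18.623 mm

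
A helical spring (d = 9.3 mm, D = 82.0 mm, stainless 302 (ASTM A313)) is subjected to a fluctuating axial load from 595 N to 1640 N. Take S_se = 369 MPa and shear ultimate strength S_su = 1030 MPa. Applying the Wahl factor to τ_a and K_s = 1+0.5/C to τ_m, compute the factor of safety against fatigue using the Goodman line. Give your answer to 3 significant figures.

C = D/d = 82.0/9.3 = 8.8172; K_W = (4C−1)/(4C−4)+0.615/C = 1.1657; K_s = 1+0.5/C = 1.0567
F_a = (F_max−F_min)/2 = 522.5 N; F_m = (F_max+F_min)/2 = 1117.5 N
τ_a = K_W·8F_aD/(πd³) = 1.1657 × 135.64 = 158.12 MPa
τ_m = K_s·8F_mD/(πd³) = 1.0567 × 290.1 = 306.55 MPa
Goodman: 1/n_f = τ_a/S_se + τ_m/S_su = 158.12/369 + 306.55/1030 = 0.42850 + 0.29763 = 0.72612
n_f = 1/0.72612 = 1.377

1.38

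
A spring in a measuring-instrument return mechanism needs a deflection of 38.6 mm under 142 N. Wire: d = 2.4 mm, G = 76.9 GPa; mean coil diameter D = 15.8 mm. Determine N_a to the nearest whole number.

22

Required rate k = F/δ = 142/38.6 = 3.6788 N/mm
N_a = Gd⁴/(8D³k) = (76.9×10³ × 2.4⁴)/(8 × 15.8³ × 3.6788)
    = 2.55136e+06 / 116081 = 21.98 → 22 coils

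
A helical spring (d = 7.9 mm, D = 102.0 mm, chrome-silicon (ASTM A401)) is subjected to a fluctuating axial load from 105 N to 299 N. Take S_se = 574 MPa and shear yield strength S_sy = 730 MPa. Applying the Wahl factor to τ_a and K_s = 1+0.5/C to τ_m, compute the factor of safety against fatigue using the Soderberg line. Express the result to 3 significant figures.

4.00

C = D/d = 102.0/7.9 = 12.9114; K_W = (4C−1)/(4C−4)+0.615/C = 1.1106; K_s = 1+0.5/C = 1.0387
F_a = (F_max−F_min)/2 = 97 N; F_m = (F_max+F_min)/2 = 202 N
τ_a = K_W·8F_aD/(πd³) = 1.1106 × 51.101 = 56.753 MPa
τ_m = K_s·8F_mD/(πd³) = 1.0387 × 106.42 = 110.54 MPa
Soderberg: 1/n_f = τ_a/S_se + τ_m/S_sy = 56.753/574 + 110.54/730 = 0.09887 + 0.15142 = 0.25029
n_f = 1/0.25029 = 3.995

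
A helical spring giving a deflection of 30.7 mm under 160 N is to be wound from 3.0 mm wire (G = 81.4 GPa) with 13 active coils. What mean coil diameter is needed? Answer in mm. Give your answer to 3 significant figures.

Required rate k = F/δ = 160/30.7 = 5.2117 N/mm
D = (Gd⁴/(8N_a·k))^(1/3) = (81.4×10³·3.0⁴/(8·13·5.2117))^(1/3)
  = (12164.5)^(1/3) = 22.9984 mm

23.0 mm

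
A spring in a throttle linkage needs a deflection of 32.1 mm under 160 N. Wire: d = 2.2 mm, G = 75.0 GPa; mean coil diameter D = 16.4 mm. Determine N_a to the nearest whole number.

10

Required rate k = F/δ = 160/32.1 = 4.9844 N/mm
N_a = Gd⁴/(8D³k) = (75.0×10³ × 2.2⁴)/(8 × 16.4³ × 4.9844)
    = 1.75692e+06 / 175888 = 9.989 → 10 coils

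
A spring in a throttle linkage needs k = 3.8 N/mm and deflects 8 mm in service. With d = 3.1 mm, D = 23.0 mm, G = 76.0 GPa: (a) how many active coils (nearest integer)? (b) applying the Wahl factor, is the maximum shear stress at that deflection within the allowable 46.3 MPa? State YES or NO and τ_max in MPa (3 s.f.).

N_a = Gd⁴/(8D³k) = (76.0×10³)(3.1⁴)/(8·23.0³·3.8) = 18.98 → N_a = 19
Actual rate k = Gd⁴/(8D³·19) = 3.7952 N/mm
Working load F = kδ = 3.7952·8 = 30.362 N
C = 23.0/3.1 = 7.4194; K_W = (4C−1)/(4C−4)+0.615/C = 1.1997
τ_max = K_W·8FD/(πd³) = 1.1997·59.691 = 71.612 MPa
τ_max > 46.3 MPa → exceeds allowable

(a) 19 coils; (b) NO, τ_max = 71.6 MPa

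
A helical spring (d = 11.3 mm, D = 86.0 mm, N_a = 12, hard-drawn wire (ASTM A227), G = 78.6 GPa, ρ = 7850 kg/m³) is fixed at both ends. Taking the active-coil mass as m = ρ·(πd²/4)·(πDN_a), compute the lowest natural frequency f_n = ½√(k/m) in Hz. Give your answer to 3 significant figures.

k = Gd⁴/(8D³N_a) = (78.6×10³)(11.3⁴)/(8·86.0³·12) = 20.988 N/mm = 20988 N/m
Wire length L = πDN_a = π·86.0·12 = 3242.1 mm
m = ρ·(πd²/4)·L = 7850 × 100.29×10⁻⁶ m² × 3.2421 m = 2.5524 kg
f_n = ½√(k/m) = 0.5·√(20988/2.5524) = 0.5·√(8222.9) = 45.34 Hz

45.3 Hz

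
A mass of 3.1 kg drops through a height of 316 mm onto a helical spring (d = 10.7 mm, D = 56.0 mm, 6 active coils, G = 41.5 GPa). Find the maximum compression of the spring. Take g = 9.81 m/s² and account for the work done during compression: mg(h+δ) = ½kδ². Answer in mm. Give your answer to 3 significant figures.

k = Gd⁴/(8D³N_a) = (41.5×10³)(10.7⁴)/(8·56.0³·6) = 64.532 N/mm
W = mg = 3.1 × 9.81 = 30.411 N
½kδ² − Wδ − Wh = 0 → δ = (W + √(W² + 2kWh))/k
δ = (30.411 + √(924.83 + 1.2403e+06))/64.532 = (30.411 + 1114.1)/64.532 = 17.735 mm

17.7 mm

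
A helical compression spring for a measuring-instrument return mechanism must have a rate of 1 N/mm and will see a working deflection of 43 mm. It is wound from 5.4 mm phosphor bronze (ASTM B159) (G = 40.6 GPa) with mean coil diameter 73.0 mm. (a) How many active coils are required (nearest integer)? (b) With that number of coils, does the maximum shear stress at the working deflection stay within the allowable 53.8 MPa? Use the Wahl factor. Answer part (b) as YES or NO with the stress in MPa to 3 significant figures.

(a) 11 coils; (b) NO, τ_max = 56.6 MPa

N_a = Gd⁴/(8D³k) = (40.6×10³)(5.4⁴)/(8·73.0³·1) = 11.09 → N_a = 11
Actual rate k = Gd⁴/(8D³·11) = 1.0084 N/mm
Working load F = kδ = 1.0084·43 = 43.363 N
C = 73.0/5.4 = 13.5185; K_W = (4C−1)/(4C−4)+0.615/C = 1.1054
τ_max = K_W·8FD/(πd³) = 1.1054·51.192 = 56.588 MPa
τ_max > 53.8 MPa → exceeds allowable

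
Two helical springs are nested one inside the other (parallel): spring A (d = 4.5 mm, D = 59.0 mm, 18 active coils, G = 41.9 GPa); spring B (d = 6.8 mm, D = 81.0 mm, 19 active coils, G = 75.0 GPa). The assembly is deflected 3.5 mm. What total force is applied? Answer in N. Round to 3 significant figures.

8.98 N

k_A = Gd⁴/(8D³N_a) = (41.9×10³)(4.5⁴)/(8·59.0³·18) = 0.58096 N/mm
k_B = Gd⁴/(8D³N_a) = (75.0×10³)(6.8⁴)/(8·81.0³·19) = 1.9852 N/mm
Parallel: k_eq = 0.58096 + 1.9852 = 2.5661 N/mm
F = k_eq·δ = 2.5661·3.5 = 8.9815 N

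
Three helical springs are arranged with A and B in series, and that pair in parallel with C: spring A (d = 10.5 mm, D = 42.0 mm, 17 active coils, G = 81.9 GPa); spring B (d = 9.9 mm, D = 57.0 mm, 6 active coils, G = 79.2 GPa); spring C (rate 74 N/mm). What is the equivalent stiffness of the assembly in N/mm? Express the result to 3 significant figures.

k_A = Gd⁴/(8D³N_a) = (81.9×10³)(10.5⁴)/(8·42.0³·17) = 98.799 N/mm
k_B = Gd⁴/(8D³N_a) = (79.2×10³)(9.9⁴)/(8·57.0³·6) = 85.585 N/mm
Springs A,B series: k_AB = 1/(1/98.799+1/85.585) = 45.859 N/mm; parallel with C: k_eq = 45.859+74 = 119.86 N/mm

120 N/mm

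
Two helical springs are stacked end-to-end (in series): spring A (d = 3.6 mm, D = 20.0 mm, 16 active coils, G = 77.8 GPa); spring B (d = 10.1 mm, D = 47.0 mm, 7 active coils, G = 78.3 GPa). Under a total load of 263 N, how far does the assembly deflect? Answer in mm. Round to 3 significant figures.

22.5 mm

k_A = Gd⁴/(8D³N_a) = (77.8×10³)(3.6⁴)/(8·20.0³·16) = 12.761 N/mm
k_B = Gd⁴/(8D³N_a) = (78.3×10³)(10.1⁴)/(8·47.0³·7) = 140.14 N/mm
Series: 1/k_eq = 1/12.761 + 1/140.14 = 0.085499; k_eq = 11.696 N/mm
δ = F/k_eq = 263/11.696 = 22.486 mm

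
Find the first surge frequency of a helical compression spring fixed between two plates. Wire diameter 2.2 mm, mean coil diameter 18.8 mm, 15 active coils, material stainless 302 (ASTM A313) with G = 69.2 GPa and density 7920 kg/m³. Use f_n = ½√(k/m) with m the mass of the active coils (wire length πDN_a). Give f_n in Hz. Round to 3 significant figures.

k = Gd⁴/(8D³N_a) = (69.2×10³)(2.2⁴)/(8·18.8³·15) = 2.033 N/mm = 2033 N/m
Wire length L = πDN_a = π·18.8·15 = 885.93 mm
m = ρ·(πd²/4)·L = 7920 × 3.8013×10⁻⁶ m² × 0.88593 m = 0.026672 kg
f_n = ½√(k/m) = 0.5·√(2033/0.026672) = 0.5·√(76222) = 138.04 Hz

138 Hz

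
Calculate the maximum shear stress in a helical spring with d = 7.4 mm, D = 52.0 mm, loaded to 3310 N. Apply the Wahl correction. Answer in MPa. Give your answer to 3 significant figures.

1310 MPa

Spring index C = D/d = 52.0/7.4 = 7.0270
K_W = (4C−1)/(4C−4) + 0.615/C = 27.108/24.108 + 0.0875 = 1.2120
τ₀ = 8FD/(πd³) = 8·3310·52.0/(π·7.4³) = 1.37696e+06/1273 = 1081.6 MPa
τ_max = K·τ₀ = 1.2120 × 1081.6 = 1310.9 MPa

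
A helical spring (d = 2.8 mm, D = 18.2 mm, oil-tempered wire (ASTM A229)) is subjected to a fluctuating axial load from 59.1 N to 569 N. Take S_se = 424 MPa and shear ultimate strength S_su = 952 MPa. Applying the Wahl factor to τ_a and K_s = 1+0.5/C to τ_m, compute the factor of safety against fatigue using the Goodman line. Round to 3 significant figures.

C = D/d = 18.2/2.8 = 6.5000; K_W = (4C−1)/(4C−4)+0.615/C = 1.2310; K_s = 1+0.5/C = 1.0769
F_a = (F_max−F_min)/2 = 254.95 N; F_m = (F_max+F_min)/2 = 314.05 N
τ_a = K_W·8F_aD/(πd³) = 1.2310 × 538.26 = 662.59 MPa
τ_m = K_s·8F_mD/(πd³) = 1.0769 × 663.03 = 714.04 MPa
Goodman: 1/n_f = τ_a/S_se + τ_m/S_su = 662.59/424 + 714.04/952 = 1.56271 + 0.75004 = 2.3127
n_f = 1/2.3127 = 0.4324

0.432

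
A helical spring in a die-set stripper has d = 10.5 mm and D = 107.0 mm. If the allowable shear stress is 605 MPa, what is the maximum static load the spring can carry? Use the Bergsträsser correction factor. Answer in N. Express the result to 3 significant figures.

2270 N

C = D/d = 107.0/10.5 = 10.1905
K_B = (4C+2)/(4C−3) = 42.762/37.762 = 1.1324
τ_max = K·8FD/(πd³) → F_max = τ_allow·πd³/(8DK)
F_max = 605·π·10.5³/(8·107.0·1.1324) = 2.2003e+06/969.34 = 2269.8 N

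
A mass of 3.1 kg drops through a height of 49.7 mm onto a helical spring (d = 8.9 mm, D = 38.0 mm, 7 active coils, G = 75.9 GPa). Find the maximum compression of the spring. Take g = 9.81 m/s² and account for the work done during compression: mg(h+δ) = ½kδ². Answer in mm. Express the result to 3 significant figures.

k = Gd⁴/(8D³N_a) = (75.9×10³)(8.9⁴)/(8·38.0³·7) = 154.98 N/mm
W = mg = 3.1 × 9.81 = 30.411 N
½kδ² − Wδ − Wh = 0 → δ = (W + √(W² + 2kWh))/k
δ = (30.411 + √(924.83 + 468468))/154.98 = (30.411 + 685.12)/154.98 = 4.6171 mm

4.62 mm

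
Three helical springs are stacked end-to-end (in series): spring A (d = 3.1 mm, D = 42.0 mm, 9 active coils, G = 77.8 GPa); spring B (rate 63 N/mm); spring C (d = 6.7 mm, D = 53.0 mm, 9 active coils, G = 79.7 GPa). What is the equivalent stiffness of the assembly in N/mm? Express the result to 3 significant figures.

k_A = Gd⁴/(8D³N_a) = (77.8×10³)(3.1⁴)/(8·42.0³·9) = 1.3469 N/mm
k_C = Gd⁴/(8D³N_a) = (79.7×10³)(6.7⁴)/(8·53.0³·9) = 14.983 N/mm
Series: 1/k_eq = 1/1.3469 + 1/63 + 1/14.983 = 0.82504; k_eq = 1.2121 N/mm

1.21 N/mm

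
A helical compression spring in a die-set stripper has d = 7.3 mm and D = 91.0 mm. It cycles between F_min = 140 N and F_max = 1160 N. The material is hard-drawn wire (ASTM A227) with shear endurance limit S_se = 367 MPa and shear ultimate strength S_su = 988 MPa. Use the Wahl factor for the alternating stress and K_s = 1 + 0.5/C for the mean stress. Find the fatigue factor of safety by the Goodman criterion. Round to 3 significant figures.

C = D/d = 91.0/7.3 = 12.4658; K_W = (4C−1)/(4C−4)+0.615/C = 1.1147; K_s = 1+0.5/C = 1.0401
F_a = (F_max−F_min)/2 = 510 N; F_m = (F_max+F_min)/2 = 650 N
τ_a = K_W·8F_aD/(πd³) = 1.1147 × 303.8 = 338.66 MPa
τ_m = K_s·8F_mD/(πd³) = 1.0401 × 387.19 = 402.72 MPa
Goodman: 1/n_f = τ_a/S_se + τ_m/S_su = 338.66/367 + 402.72/988 = 0.92277 + 0.40761 = 1.3304
n_f = 1/1.3304 = 0.7517

0.752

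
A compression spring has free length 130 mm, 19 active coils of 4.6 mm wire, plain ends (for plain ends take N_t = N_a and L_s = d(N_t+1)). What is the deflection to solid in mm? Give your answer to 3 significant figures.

N_t = 19; L_s = 4.6·20 = 92 mm
δ_solid = L₀ − L_s = 130 − 92 = 38 mm

38.0 mm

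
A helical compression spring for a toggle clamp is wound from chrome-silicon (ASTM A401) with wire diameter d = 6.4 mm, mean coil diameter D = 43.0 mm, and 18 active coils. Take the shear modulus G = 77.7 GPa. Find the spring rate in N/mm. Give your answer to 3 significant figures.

k = Gd⁴/(8D³N_a) = (77.7×10³ × 6.4⁴) / (8 × 43.0³ × 18)
  = 1.30359e+08 / 1.1449e+07 = 11.386 N/mm

11.4 N/mm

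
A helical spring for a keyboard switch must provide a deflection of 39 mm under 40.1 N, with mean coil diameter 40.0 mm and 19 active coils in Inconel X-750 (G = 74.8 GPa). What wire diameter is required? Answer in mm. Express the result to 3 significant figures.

3.40 mm

Required rate k = F/δ = 40.1/39 = 1.0282 N/mm
d = (8D³N_a·k / G)^(1/4) = (8·40.0³·19·1.0282 / (74.8×10³))^0.25
  = (133.72)^0.25 = 3.4006 mm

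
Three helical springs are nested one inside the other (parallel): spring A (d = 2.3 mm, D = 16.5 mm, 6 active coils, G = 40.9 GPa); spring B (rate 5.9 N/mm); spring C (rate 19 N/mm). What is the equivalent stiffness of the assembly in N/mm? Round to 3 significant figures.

30.2 N/mm

k_A = Gd⁴/(8D³N_a) = (40.9×10³)(2.3⁴)/(8·16.5³·6) = 5.3081 N/mm
Parallel: k_eq = 5.3081 + 5.9 + 19 = 30.208 N/mm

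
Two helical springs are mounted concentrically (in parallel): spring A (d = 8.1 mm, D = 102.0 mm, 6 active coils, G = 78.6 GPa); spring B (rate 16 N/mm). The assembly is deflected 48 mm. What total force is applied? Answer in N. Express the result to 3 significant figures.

1090 N

k_A = Gd⁴/(8D³N_a) = (78.6×10³)(8.1⁴)/(8·102.0³·6) = 6.6423 N/mm
Parallel: k_eq = 6.6423 + 16 = 22.642 N/mm
F = k_eq·δ = 22.642·48 = 1086.8 N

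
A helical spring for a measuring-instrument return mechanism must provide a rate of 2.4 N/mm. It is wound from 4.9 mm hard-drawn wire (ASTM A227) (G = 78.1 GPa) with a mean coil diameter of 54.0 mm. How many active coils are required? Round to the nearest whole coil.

15

N_a = Gd⁴/(8D³k) = (78.1×10³ × 4.9⁴)/(8 × 54.0³ × 2.4)
    = 4.50231e+07 / 3.02331e+06 = 14.89 → 15 coils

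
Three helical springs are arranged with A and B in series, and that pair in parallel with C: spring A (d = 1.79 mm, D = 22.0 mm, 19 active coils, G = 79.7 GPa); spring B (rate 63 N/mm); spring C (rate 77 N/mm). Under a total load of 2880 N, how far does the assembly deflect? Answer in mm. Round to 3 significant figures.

k_A = Gd⁴/(8D³N_a) = (79.7×10³)(1.79⁴)/(8·22.0³·19) = 0.50554 N/mm
Springs A,B series: k_AB = 1/(1/0.50554+1/63) = 0.50152 N/mm; parallel with C: k_eq = 0.50152+77 = 77.502 N/mm
δ = F/k_eq = 2880/77.502 = 37.161 mm

37.2 mm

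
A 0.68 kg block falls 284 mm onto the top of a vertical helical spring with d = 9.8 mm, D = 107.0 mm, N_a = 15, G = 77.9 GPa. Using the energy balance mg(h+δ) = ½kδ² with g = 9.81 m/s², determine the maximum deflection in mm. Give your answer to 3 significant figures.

29.2 mm

k = Gd⁴/(8D³N_a) = (77.9×10³)(9.8⁴)/(8·107.0³·15) = 4.8878 N/mm
W = mg = 0.68 × 9.81 = 6.6708 N
½kδ² − Wδ − Wh = 0 → δ = (W + √(W² + 2kWh))/k
δ = (6.6708 + √(44.5 + 18519.8))/4.8878 = (6.6708 + 136.25)/4.8878 = 29.241 mm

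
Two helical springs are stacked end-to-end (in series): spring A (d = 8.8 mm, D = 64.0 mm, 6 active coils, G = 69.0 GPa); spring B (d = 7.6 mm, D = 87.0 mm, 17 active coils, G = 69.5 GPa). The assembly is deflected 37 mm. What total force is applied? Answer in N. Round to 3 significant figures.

k_A = Gd⁴/(8D³N_a) = (69.0×10³)(8.8⁴)/(8·64.0³·6) = 32.885 N/mm
k_B = Gd⁴/(8D³N_a) = (69.5×10³)(7.6⁴)/(8·87.0³·17) = 2.5891 N/mm
Series: 1/k_eq = 1/32.885 + 1/2.5891 = 0.41665; k_eq = 2.4001 N/mm
F = k_eq·δ = 2.4001·37 = 88.804 N

88.8 N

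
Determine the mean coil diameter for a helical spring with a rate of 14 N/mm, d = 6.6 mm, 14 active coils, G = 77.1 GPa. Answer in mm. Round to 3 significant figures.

D = (Gd⁴/(8N_a·k))^(1/3) = (77.1×10³·6.6⁴/(8·14·14))^(1/3)
  = (93300.5)^(1/3) = 45.3553 mm

45.4 mm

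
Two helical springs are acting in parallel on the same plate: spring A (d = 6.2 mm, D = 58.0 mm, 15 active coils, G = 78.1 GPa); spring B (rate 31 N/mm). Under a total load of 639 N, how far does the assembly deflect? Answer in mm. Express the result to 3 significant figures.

17.8 mm

k_A = Gd⁴/(8D³N_a) = (78.1×10³)(6.2⁴)/(8·58.0³·15) = 4.9289 N/mm
Parallel: k_eq = 4.9289 + 31 = 35.929 N/mm
δ = F/k_eq = 639/35.929 = 17.785 mm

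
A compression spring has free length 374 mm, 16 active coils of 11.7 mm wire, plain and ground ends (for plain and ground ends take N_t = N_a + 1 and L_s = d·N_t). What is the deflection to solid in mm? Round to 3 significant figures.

N_t = 17; L_s = 11.7·17 = 198.9 mm
δ_solid = L₀ − L_s = 374 − 198.9 = 175.1 mm

175 mm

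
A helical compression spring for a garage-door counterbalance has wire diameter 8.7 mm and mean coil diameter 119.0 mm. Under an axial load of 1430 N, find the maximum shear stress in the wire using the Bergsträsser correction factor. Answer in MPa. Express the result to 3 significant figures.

Spring index C = D/d = 119.0/8.7 = 13.6782
K_B = (4C+2)/(4C−3) = 56.713/51.713 = 1.0967
τ₀ = 8FD/(πd³) = 8·1430·119.0/(π·8.7³) = 1.36136e+06/2068.7 = 658.06 MPa
τ_max = K·τ₀ = 1.0967 × 658.06 = 721.69 MPa

722 MPa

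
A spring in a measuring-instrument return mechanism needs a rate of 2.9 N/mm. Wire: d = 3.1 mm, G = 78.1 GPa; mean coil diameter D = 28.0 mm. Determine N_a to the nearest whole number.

N_a = Gd⁴/(8D³k) = (78.1×10³ × 3.1⁴)/(8 × 28.0³ × 2.9)
    = 7.2127e+06 / 509286 = 14.16 → 14 coils

14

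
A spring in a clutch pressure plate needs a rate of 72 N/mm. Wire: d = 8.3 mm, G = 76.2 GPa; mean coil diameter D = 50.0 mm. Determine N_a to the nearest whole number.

N_a = Gd⁴/(8D³k) = (76.2×10³ × 8.3⁴)/(8 × 50.0³ × 72)
    = 3.61632e+08 / 7.2e+07 = 5.023 → 5 coils

5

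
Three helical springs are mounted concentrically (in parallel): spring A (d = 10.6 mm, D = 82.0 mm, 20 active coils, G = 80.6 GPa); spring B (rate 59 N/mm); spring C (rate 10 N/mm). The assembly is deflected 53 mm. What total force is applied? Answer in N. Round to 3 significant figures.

k_A = Gd⁴/(8D³N_a) = (80.6×10³)(10.6⁴)/(8·82.0³·20) = 11.534 N/mm
Parallel: k_eq = 11.534 + 59 + 10 = 80.534 N/mm
F = k_eq·δ = 80.534·53 = 4268.3 N

4270 N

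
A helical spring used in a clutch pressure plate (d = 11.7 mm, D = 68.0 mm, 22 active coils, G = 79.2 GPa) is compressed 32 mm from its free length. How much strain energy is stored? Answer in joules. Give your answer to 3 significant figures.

13.7 J

k = Gd⁴/(8D³N_a) = (79.2×10³)(11.7⁴)/(8·68.0³·22) = 26.818 N/mm
U = ½kδ² = 0.5 × 26.818 × 32² = 13731 N·mm = 13.731 J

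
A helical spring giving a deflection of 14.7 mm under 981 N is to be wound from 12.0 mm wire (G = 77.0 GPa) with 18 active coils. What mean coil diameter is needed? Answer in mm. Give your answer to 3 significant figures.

55.0 mm

Required rate k = F/δ = 981/14.7 = 66.735 N/mm
D = (Gd⁴/(8N_a·k))^(1/3) = (77.0×10³·12.0⁴/(8·18·66.735))^(1/3)
  = (166150)^(1/3) = 54.9752 mm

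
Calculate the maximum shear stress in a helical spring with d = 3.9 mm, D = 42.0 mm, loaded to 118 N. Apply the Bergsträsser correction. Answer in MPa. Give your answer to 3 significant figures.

Spring index C = D/d = 42.0/3.9 = 10.7692
K_B = (4C+2)/(4C−3) = 45.077/40.077 = 1.1248
τ₀ = 8FD/(πd³) = 8·118·42.0/(π·3.9³) = 39648/186.36 = 212.75 MPa
τ_max = K·τ₀ = 1.1248 × 212.75 = 239.3 MPa

239 MPa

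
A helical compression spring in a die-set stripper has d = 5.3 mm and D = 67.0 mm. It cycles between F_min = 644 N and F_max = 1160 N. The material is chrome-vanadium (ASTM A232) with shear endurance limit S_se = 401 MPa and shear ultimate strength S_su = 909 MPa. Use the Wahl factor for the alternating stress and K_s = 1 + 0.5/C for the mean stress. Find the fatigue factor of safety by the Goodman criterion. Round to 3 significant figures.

C = D/d = 67.0/5.3 = 12.6415; K_W = (4C−1)/(4C−4)+0.615/C = 1.1131; K_s = 1+0.5/C = 1.0396
F_a = (F_max−F_min)/2 = 258 N; F_m = (F_max+F_min)/2 = 902 N
τ_a = K_W·8F_aD/(πd³) = 1.1131 × 295.67 = 329.1 MPa
τ_m = K_s·8F_mD/(πd³) = 1.0396 × 1033.7 = 1074.6 MPa
Goodman: 1/n_f = τ_a/S_se + τ_m/S_su = 329.1/401 + 1074.6/909 = 0.82070 + 1.18216 = 2.0029
n_f = 1/2.0029 = 0.4993

0.499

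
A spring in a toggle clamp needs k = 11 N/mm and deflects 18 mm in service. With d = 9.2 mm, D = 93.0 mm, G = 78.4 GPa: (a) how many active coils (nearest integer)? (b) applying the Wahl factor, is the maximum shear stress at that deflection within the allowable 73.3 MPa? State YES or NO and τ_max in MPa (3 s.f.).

N_a = Gd⁴/(8D³k) = (78.4×10³)(9.2⁴)/(8·93.0³·11) = 7.935 → N_a = 8
Actual rate k = Gd⁴/(8D³·8) = 10.91 N/mm
Working load F = kδ = 10.91·18 = 196.39 N
C = 93.0/9.2 = 10.1087; K_W = (4C−1)/(4C−4)+0.615/C = 1.1432
τ_max = K_W·8FD/(πd³) = 1.1432·59.727 = 68.279 MPa
τ_max ≤ 73.3 MPa → acceptable

(a) 8 coils; (b) YES, τ_max = 68.3 MPa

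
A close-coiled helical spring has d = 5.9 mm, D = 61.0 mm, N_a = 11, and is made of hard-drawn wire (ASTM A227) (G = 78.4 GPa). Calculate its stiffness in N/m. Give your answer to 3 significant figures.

4760 N/m

k = Gd⁴/(8D³N_a) = (78.4×10³ × 5.9⁴) / (8 × 61.0³ × 11)
  = 9.50001e+07 / 1.99743e+07 = 4.7561 N/mm = 4756.1 N/m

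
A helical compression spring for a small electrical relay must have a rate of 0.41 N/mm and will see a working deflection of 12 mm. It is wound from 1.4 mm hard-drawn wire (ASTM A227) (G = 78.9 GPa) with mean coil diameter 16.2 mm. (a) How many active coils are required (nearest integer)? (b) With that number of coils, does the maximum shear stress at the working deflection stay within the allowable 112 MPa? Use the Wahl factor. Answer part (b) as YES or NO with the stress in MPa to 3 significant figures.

(a) 22 coils; (b) YES, τ_max = 82.1 MPa

N_a = Gd⁴/(8D³k) = (78.9×10³)(1.4⁴)/(8·16.2³·0.41) = 21.74 → N_a = 22
Actual rate k = Gd⁴/(8D³·22) = 0.40507 N/mm
Working load F = kδ = 0.40507·12 = 4.8609 N
C = 16.2/1.4 = 11.5714; K_W = (4C−1)/(4C−4)+0.615/C = 1.1241
τ_max = K_W·8FD/(πd³) = 1.1241·73.078 = 82.146 MPa
τ_max ≤ 112 MPa → acceptable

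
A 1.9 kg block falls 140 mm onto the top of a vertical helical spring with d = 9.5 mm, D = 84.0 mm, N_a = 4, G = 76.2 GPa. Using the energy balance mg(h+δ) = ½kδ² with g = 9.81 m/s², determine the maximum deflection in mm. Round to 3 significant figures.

k = Gd⁴/(8D³N_a) = (76.2×10³)(9.5⁴)/(8·84.0³·4) = 32.724 N/mm
W = mg = 1.9 × 9.81 = 18.639 N
½kδ² − Wδ − Wh = 0 → δ = (W + √(W² + 2kWh))/k
δ = (18.639 + √(347.41 + 170782))/32.724 = (18.639 + 413.68)/32.724 = 13.211 mm

13.2 mm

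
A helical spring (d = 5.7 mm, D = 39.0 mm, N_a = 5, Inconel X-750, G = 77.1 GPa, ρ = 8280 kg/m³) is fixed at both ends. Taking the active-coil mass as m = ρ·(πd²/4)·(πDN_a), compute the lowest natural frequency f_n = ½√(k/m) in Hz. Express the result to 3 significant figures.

k = Gd⁴/(8D³N_a) = (77.1×10³)(5.7⁴)/(8·39.0³·5) = 34.3 N/mm = 34300 N/m
Wire length L = πDN_a = π·39.0·5 = 612.61 mm
m = ρ·(πd²/4)·L = 8280 × 25.518×10⁻⁶ m² × 0.61261 m = 0.12944 kg
f_n = ½√(k/m) = 0.5·√(34300/0.12944) = 0.5·√(2.65e+05) = 257.39 Hz

257 Hz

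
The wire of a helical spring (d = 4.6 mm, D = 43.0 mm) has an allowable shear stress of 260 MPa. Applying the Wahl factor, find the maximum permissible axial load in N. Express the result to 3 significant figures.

200 N

C = D/d = 43.0/4.6 = 9.3478
K_W = (4C−1)/(4C−4) + 0.615/C = 36.391/33.391 + 0.0658 = 1.1556
τ_max = K·8FD/(πd³) → F_max = τ_allow·πd³/(8DK)
F_max = 260·π·4.6³/(8·43.0·1.1556) = 79505/397.54 = 199.99 N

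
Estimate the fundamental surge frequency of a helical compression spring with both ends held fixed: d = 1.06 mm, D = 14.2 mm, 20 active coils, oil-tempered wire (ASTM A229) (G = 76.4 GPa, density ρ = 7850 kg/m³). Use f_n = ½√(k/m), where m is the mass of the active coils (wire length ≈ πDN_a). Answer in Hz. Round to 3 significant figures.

k = Gd⁴/(8D³N_a) = (76.4×10³)(1.06⁴)/(8·14.2³·20) = 0.21054 N/mm = 210.54 N/m
Wire length L = πDN_a = π·14.2·20 = 892.21 mm
m = ρ·(πd²/4)·L = 7850 × 0.88247×10⁻⁶ m² × 0.89221 m = 0.0061807 kg
f_n = ½√(k/m) = 0.5·√(210.54/0.0061807) = 0.5·√(34064) = 92.282 Hz

92.3 Hz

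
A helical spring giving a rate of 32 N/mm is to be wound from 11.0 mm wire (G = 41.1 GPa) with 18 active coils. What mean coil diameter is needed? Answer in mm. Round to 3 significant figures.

D = (Gd⁴/(8N_a·k))^(1/3) = (41.1×10³·11.0⁴/(8·18·32))^(1/3)
  = (130587)^(1/3) = 50.7341 mm

50.7 mm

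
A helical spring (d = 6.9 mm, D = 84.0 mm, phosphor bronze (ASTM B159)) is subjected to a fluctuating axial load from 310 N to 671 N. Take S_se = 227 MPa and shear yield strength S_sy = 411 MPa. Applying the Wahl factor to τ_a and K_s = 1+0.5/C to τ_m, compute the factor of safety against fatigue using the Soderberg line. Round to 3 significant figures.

C = D/d = 84.0/6.9 = 12.1739; K_W = (4C−1)/(4C−4)+0.615/C = 1.1176; K_s = 1+0.5/C = 1.0411
F_a = (F_max−F_min)/2 = 180.5 N; F_m = (F_max+F_min)/2 = 490.5 N
τ_a = K_W·8F_aD/(πd³) = 1.1176 × 117.53 = 131.36 MPa
τ_m = K_s·8F_mD/(πd³) = 1.0411 × 319.38 = 332.5 MPa
Soderberg: 1/n_f = τ_a/S_se + τ_m/S_sy = 131.36/227 + 332.5/411 = 0.57866 + 0.80900 = 1.3877
n_f = 1/1.3877 = 0.7206

0.721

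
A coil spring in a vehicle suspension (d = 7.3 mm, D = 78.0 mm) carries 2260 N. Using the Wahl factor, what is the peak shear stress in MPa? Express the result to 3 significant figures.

Spring index C = D/d = 78.0/7.3 = 10.6849
K_W = (4C−1)/(4C−4) + 0.615/C = 41.740/38.740 + 0.0576 = 1.1350
τ₀ = 8FD/(πd³) = 8·2260·78.0/(π·7.3³) = 1.41024e+06/1222.1 = 1153.9 MPa
τ_max = K·τ₀ = 1.1350 × 1153.9 = 1309.7 MPa

1310 MPa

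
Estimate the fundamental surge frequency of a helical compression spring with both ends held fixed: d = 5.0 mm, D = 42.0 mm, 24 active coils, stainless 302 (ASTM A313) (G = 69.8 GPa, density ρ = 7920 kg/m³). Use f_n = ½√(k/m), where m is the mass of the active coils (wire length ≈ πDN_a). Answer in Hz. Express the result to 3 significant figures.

39.5 Hz

k = Gd⁴/(8D³N_a) = (69.8×10³)(5.0⁴)/(8·42.0³·24) = 3.0668 N/mm = 3066.8 N/m
Wire length L = πDN_a = π·42.0·24 = 3166.7 mm
m = ρ·(πd²/4)·L = 7920 × 19.635×10⁻⁶ m² × 3.1667 m = 0.49245 kg
f_n = ½√(k/m) = 0.5·√(3066.8/0.49245) = 0.5·√(6227.6) = 39.458 Hz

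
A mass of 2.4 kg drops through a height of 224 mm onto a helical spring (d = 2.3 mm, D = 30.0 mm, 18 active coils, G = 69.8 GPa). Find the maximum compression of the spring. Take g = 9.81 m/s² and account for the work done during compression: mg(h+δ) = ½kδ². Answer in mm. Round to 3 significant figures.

199 mm

k = Gd⁴/(8D³N_a) = (69.8×10³)(2.3⁴)/(8·30.0³·18) = 0.50239 N/mm
W = mg = 2.4 × 9.81 = 23.544 N
½kδ² − Wδ − Wh = 0 → δ = (W + √(W² + 2kWh))/k
δ = (23.544 + √(554.32 + 5299.06))/0.50239 = (23.544 + 76.507)/0.50239 = 199.15 mm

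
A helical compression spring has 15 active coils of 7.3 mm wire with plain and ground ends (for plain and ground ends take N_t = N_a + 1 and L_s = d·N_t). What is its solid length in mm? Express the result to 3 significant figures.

plain and ground ends: N_t = N_a + 1 = 15 + 1 = 16
L_s = d·N_t = 7.3 × 16 = 116.8 mm

117 mm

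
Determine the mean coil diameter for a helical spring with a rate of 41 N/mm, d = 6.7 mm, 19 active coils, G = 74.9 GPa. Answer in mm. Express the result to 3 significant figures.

28.9 mm

D = (Gd⁴/(8N_a·k))^(1/3) = (74.9×10³·6.7⁴/(8·19·41))^(1/3)
  = (24218.9)^(1/3) = 28.9324 mm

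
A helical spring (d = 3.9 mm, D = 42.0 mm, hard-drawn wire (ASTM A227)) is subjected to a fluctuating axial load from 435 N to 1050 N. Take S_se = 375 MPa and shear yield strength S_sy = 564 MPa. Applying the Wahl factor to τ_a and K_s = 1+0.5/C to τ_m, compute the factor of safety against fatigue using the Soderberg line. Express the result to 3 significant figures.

0.240

C = D/d = 42.0/3.9 = 10.7692; K_W = (4C−1)/(4C−4)+0.615/C = 1.1339; K_s = 1+0.5/C = 1.0464
F_a = (F_max−F_min)/2 = 307.5 N; F_m = (F_max+F_min)/2 = 742.5 N
τ_a = K_W·8F_aD/(πd³) = 1.1339 × 554.42 = 628.65 MPa
τ_m = K_s·8F_mD/(πd³) = 1.0464 × 1338.7 = 1400.9 MPa
Soderberg: 1/n_f = τ_a/S_se + τ_m/S_sy = 628.65/375 + 1400.9/564 = 1.67639 + 2.48383 = 4.1602
n_f = 1/4.1602 = 0.2404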